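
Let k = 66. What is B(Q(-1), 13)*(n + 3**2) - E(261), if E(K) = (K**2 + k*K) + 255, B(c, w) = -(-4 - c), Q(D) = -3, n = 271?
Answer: -85322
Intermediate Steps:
B(c, w) = 4 + c
E(K) = 255 + K**2 + 66*K (E(K) = (K**2 + 66*K) + 255 = 255 + K**2 + 66*K)
B(Q(-1), 13)*(n + 3**2) - E(261) = (4 - 3)*(271 + 3**2) - (255 + 261**2 + 66*261) = 1*(271 + 9) - (255 + 68121 + 17226) = 1*280 - 1*85602 = 280 - 85602 = -85322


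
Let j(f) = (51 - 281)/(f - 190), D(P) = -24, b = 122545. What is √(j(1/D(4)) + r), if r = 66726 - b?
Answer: 7*I*√23697181771/4561 ≈ 236.26*I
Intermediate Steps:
j(f) = -230/(-190 + f)
r = -55819 (r = 66726 - 1*122545 = 66726 - 122545 = -55819)
√(j(1/D(4)) + r) = √(-230/(-190 + 1/(-24)) - 55819) = √(-230/(-190 - 1/24) - 55819) = √(-230/(-4561/24) - 55819) = √(-230*(-24/4561) - 55819) = √(5520/4561 - 55819) = √(-254584939/4561) = 7*I*√23697181771/4561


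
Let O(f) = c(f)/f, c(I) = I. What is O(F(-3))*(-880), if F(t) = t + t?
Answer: -880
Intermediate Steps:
F(t) = 2*t
O(f) = 1 (O(f) = f/f = 1)
O(F(-3))*(-880) = 1*(-880) = -880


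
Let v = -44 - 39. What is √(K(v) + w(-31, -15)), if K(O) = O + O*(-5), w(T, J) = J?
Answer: √317 ≈ 17.805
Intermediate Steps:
v = -83
K(O) = -4*O (K(O) = O - 5*O = -4*O)
√(K(v) + w(-31, -15)) = √(-4*(-83) - 15) = √(332 - 15) = √317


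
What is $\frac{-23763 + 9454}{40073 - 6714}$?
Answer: $- \frac{14309}{33359} \approx -0.42894$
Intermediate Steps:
$\frac{-23763 + 9454}{40073 - 6714} = - \frac{14309}{33359}$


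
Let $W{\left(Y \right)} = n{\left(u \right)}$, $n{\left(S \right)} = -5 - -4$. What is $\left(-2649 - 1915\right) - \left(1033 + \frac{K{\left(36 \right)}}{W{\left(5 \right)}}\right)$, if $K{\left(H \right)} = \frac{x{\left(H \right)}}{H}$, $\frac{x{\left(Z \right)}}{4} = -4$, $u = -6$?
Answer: $- \frac{50377}{9} \approx -5597.4$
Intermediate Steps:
$n{\left(S \right)} = -1$ ($n{\left(S \right)} = -5 + 4 = -1$)
$x{\left(Z \right)} = -16$ ($x{\left(Z \right)} = 4 \left(-4\right) = -16$)
$W{\left(Y \right)} = -1$
$K{\left(H \right)} = - \frac{16}{H}$
$\left(-2649 - 1915\right) - \left(1033 + \frac{K{\left(36 \right)}}{W{\left(5 \right)}}\right) = \left(-2649 - 1915\right) - \left(1033 + \frac{\left(-16\right) \frac{1}{36}}{-1}\right) = -4564 - \left(1033 + \left(-16\right) \frac{1}{36} \left(-1\right)\right) = -4564 - \left(1033 - - \frac{4}{9}\right) = -4564 - \frac{9301}{9} = - \frac{50377}{9}$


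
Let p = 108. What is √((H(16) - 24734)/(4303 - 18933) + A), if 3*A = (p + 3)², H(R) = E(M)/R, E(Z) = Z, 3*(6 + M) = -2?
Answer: √261643064970/7980 ≈ 64.099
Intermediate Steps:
M = -20/3 (M = -6 + (⅓)*(-2) = -6 - ⅔ = -20/3 ≈ -6.6667)
H(R) = -20/(3*R)
A = 4107 (A = (108 + 3)²/3 = (⅓)*111² = (⅓)*12321 = 4107)
√((H(16) - 24734)/(4303 - 18933) + A) = √((-20/3/16 - 24734)/(4303 - 18933) + 4107) = √((-20/3*1/16 - 24734)/(-14630) + 4107) = √((-5/12 - 24734)*(-1/14630) + 4107) = √(-296813/12*(-1/14630) + 4107) = √(26983/15960 + 4107) = √(65574703/15960) = √261643064970/7980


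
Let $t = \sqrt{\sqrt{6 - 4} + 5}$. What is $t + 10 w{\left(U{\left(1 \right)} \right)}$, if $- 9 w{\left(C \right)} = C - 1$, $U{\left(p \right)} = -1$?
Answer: $\frac{20}{9} + \sqrt{5 + \sqrt{2}} \approx 4.7549$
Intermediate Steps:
$t = \sqrt{5 + \sqrt{2}}$ ($t = \sqrt{\sqrt{2} + 5} = \sqrt{5 + \sqrt{2}} \approx 2.5326$)
$w{\left(C \right)} = \frac{1}{9} - \frac{C}{9}$ ($w{\left(C \right)} = - \frac{C - 1}{9} = - \frac{-1 + C}{9} = \frac{1}{9} - \frac{C}{9}$)
$t + 10 w{\left(U{\left(1 \right)} \right)} = \sqrt{5 + \sqrt{2}} + 10 \left(\frac{1}{9} - - \frac{1}{9}\right) = \sqrt{5 + \sqrt{2}} + 10 \left(\frac{1}{9} + \frac{1}{9}\right) = \sqrt{5 + \sqrt{2}} + 10 \cdot \frac{2}{9} = \sqrt{5 + \sqrt{2}} + \frac{20}{9} = \frac{20}{9} + \sqrt{5 + \sqrt{2}}$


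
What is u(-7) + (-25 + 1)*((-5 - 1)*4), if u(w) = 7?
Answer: 583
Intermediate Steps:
u(-7) + (-25 + 1)*((-5 - 1)*4) = 7 + (-25 + 1)*((-5 - 1)*4) = 7 - (-144)*4 = 7 - 24*(-24) = 7 + 576 = 583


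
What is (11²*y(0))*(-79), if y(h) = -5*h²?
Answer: 0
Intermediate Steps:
(11²*y(0))*(-79) = (11²*(-5*0²))*(-79) = (121*(-5*0))*(-79) = (121*0)*(-79) = 0*(-79) = 0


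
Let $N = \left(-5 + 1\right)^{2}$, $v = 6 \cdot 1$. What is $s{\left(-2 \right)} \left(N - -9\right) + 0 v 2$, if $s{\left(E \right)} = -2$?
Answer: $-50$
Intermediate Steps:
$v = 6$
$N = 16$ ($N = \left(-4\right)^{2} = 16$)
$s{\left(-2 \right)} \left(N - -9\right) + 0 v 2 = - 2 \left(16 - -9\right) + 0 \cdot 6 \cdot 2 = - 2 \left(16 + 9\right) + 0 \cdot 2 = \left(-2\right) 25 + 0 = -50 + 0 = -50$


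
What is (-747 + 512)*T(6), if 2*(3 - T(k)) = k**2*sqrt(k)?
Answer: -705 + 4230*sqrt(6) ≈ 9656.3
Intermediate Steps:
T(k) = 3 - k**(5/2)/2 (T(k) = 3 - k**2*sqrt(k)/2 = 3 - k**(5/2)/2)
(-747 + 512)*T(6) = (-747 + 512)*(3 - 18*sqrt(6)) = -235*(3 - 18*sqrt(6)) = -705 + 4230*sqrt(6)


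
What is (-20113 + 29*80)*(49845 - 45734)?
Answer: -73147023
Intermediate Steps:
(-20113 + 29*80)*(49845 - 45734) = (-20113 + 2320)*4111 = -17793*4111 = -73147023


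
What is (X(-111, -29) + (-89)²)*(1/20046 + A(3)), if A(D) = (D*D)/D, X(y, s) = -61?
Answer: 78782090/3341 ≈ 23580.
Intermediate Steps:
A(D) = D (A(D) = D²/D = D)
(X(-111, -29) + (-89)²)*(1/20046 + A(3)) = (-61 + (-89)²)*(1/20046 + 3) = (-61 + 7921)*(1/20046 + 3) = 7860*(60139/20046) = 78782090/3341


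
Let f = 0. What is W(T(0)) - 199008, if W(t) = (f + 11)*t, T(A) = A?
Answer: -199008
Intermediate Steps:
W(t) = 11*t (W(t) = (0 + 11)*t = 11*t)
W(T(0)) - 199008 = 11*0 - 199008 = 0 - 199008 = -199008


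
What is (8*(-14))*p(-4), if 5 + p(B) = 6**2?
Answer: -3472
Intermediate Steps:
p(B) = 31 (p(B) = -5 + 6**2 = -5 + 36 = 31)
(8*(-14))*p(-4) = (8*(-14))*31 = -112*31 = -3472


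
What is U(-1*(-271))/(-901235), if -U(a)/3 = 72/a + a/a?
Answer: 1029/244234685 ≈ 4.2132e-6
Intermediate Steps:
U(a) = -3 - 216/a (U(a) = -3*(72/a + a/a) = -3*(72/a + 1) = -3*(1 + 72/a) = -3 - 216/a)
U(-1*(-271))/(-901235) = (-3 - 216/((-1*(-271))))/(-901235) = (-3 - 216/271)*(-1/901235) = -1029/271*(-1/901235) = 1029/244234685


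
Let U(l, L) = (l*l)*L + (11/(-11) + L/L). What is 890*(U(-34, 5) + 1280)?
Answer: 6283400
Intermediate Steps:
U(l, L) = L*l² (U(l, L) = l²*L + (11*(-1/11) + 1) = L*l² + (-1 + 1) = L*l² + 0 = L*l²)
890*(U(-34, 5) + 1280) = 890*(5*(-34)² + 1280) = 890*(5*1156 + 1280) = 890*(5780 + 1280) = 890*7060 = 6283400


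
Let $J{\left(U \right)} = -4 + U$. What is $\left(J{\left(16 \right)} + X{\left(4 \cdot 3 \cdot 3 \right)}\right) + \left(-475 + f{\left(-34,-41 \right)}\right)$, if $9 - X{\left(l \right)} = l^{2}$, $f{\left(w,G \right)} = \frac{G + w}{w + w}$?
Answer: $- \frac{118925}{68} \approx -1748.9$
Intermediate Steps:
$f{\left(w,G \right)} = \frac{G + w}{2 w}$
$X{\left(l \right)} = 9 - l^{2}$
$\left(J{\left(16 \right)} + X{\left(4 \cdot 3 \cdot 3 \right)}\right) + \left(-475 + f{\left(-34,-41 \right)}\right) = \left(\left(-4 + 16\right) + \left(9 - \left(4 \cdot 3 \cdot 3\right)^{2}\right)\right) - \left(475 - \frac{-41 - 34}{2 \left(-34\right)}\right) = \left(12 + \left(9 - \left(12 \cdot 3\right)^{2}\right)\right) - \left(475 + \frac{1}{68} \left(-75\right)\right) = \left(12 + \left(9 - 36^{2}\right)\right) + \left(-475 + \frac{75}{68}\right) = \left(12 + \left(9 - 1296\right)\right) - \frac{32225}{68} = \left(12 - 1287\right) - \frac{32225}{68} = -1275 - \frac{32225}{68} = - \frac{118925}{68}$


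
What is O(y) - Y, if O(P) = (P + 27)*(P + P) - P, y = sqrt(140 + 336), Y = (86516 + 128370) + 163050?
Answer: -376984 + 106*sqrt(119) ≈ -3.7583e+5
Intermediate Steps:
Y = 377936 (Y = 214886 + 163050 = 377936)
y = 2*sqrt(119) (y = sqrt(476) = 2*sqrt(119) ≈ 21.817)
O(P) = -P + 2*P*(27 + P) (O(P) = (27 + P)*(2*P) - P = 2*P*(27 + P) - P = -P + 2*P*(27 + P))
O(y) - Y = (2*sqrt(119))*(53 + 2*(2*sqrt(119))) - 1*377936 = (2*sqrt(119))*(53 + 4*sqrt(119)) - 377936 = 2*sqrt(119)*(53 + 4*sqrt(119)) - 377936 = -377936 + 2*sqrt(119)*(53 + 4*sqrt(119))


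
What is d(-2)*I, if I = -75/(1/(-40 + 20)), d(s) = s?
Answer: -3000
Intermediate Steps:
I = 1500 (I = -75/(1/(-20)) = -75/(-1/20) = -75*(-20) = 1500)
d(-2)*I = -2*1500 = -3000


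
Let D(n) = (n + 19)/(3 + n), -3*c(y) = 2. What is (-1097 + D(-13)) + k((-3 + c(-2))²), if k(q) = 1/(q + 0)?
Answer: -664003/605 ≈ -1097.5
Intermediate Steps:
c(y) = -⅔ (c(y) = -⅓*2 = -⅔)
k(q) = 1/q
D(n) = (19 + n)/(3 + n)
(-1097 + D(-13)) + k((-3 + c(-2))²) = (-1097 + (19 - 13)/(3 - 13)) + 1/((-3 - ⅔)²) = (-1097 + 6/(-10)) + 1/((-11/3)²) = (-1097 - ⅒*6) + 1/(121/9) = (-1097 - ⅗) + 9/121 = -5488/5 + 9/121 = -664003/605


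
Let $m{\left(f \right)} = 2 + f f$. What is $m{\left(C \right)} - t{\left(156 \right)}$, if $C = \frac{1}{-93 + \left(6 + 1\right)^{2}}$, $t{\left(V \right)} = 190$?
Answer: $- \frac{363967}{1936} \approx -188.0$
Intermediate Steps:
$C = - \frac{1}{44}$ ($C = \frac{1}{-93 + 7^{2}} = \frac{1}{-93 + 49} = \frac{1}{-44} = - \frac{1}{44} \approx -0.022727$)
$m{\left(f \right)} = 2 + f^{2}$
$m{\left(C \right)} - t{\left(156 \right)} = \left(2 + \left(- \frac{1}{44}\right)^{2}\right) - 190 = \left(2 + \frac{1}{1936}\right) - 190 = \frac{3873}{1936} - 190 = - \frac{363967}{1936}$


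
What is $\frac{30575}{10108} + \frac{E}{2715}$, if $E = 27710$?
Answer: $\frac{72620761}{5488644} \approx 13.231$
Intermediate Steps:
$\frac{30575}{10108} + \frac{E}{2715} = \frac{30575}{10108} + \frac{27710}{2715} = 30575 \cdot \frac{1}{10108} + 27710 \cdot \frac{1}{2715} = \frac{30575}{10108} + \frac{5542}{543} = \frac{72620761}{5488644}$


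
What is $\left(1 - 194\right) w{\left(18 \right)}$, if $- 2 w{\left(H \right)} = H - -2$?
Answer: $1930$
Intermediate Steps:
$w{\left(H \right)} = -1 - \frac{H}{2}$ ($w{\left(H \right)} = - \frac{H - -2}{2} = - \frac{H + 2}{2} = - \frac{2 + H}{2} = -1 - \frac{H}{2}$)
$\left(1 - 194\right) w{\left(18 \right)} = \left(1 - 194\right) \left(-1 - 9\right) = - 193 \left(-1 - 9\right) = \left(-193\right) \left(-10\right) = 1930$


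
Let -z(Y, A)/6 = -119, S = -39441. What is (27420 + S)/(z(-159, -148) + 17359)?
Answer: -12021/18073 ≈ -0.66514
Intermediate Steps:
z(Y, A) = 714 (z(Y, A) = -6*(-119) = 714)
(27420 + S)/(z(-159, -148) + 17359) = (27420 - 39441)/(714 + 17359) = -12021/18073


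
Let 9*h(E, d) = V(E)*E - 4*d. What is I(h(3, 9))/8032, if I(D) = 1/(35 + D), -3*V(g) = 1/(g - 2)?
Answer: 9/2232896 ≈ 4.0306e-6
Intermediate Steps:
V(g) = -1/(3*(-2 + g)) (V(g) = -1/(3*(g - 2)) = -1/(3*(-2 + g)))
h(E, d) = -4*d/9 - E/(9*(-6 + 3*E)) (h(E, d) = ((-1/(-6 + 3*E))*E - 4*d)/9 = (-E/(-6 + 3*E) - 4*d)/9 = (-4*d - E/(-6 + 3*E))/9 = -4*d/9 - E/(9*(-6 + 3*E)))
I(h(3, 9))/8032 = 1/((35 + (-1*3 - 12*9*(-2 + 3))/(27*(-2 + 3)))*8032) = (1/8032)/(35 + (1/27)*(-3 - 12*9*1)/1) = (1/8032)/(35 + (1/27)*1*(-3 - 108)) = (1/8032)/(35 + (1/27)*1*(-111)) = (1/8032)/(35 - 37/9) = (1/8032)/(278/9) = (9/278)*(1/8032) = 9/2232896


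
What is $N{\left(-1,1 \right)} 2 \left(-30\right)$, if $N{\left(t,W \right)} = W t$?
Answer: $60$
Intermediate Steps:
$N{\left(-1,1 \right)} 2 \left(-30\right) = 1 \left(-1\right) 2 \left(-30\right) = \left(-1\right) 2 \left(-30\right) = \left(-2\right) \left(-30\right) = 60$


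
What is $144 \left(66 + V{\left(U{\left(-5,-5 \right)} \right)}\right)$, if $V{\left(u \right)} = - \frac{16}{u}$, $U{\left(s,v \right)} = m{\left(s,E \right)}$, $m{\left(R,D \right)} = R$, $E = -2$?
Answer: $\frac{49824}{5} \approx 9964.8$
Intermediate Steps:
$U{\left(s,v \right)} = s$
$144 \left(66 + V{\left(U{\left(-5,-5 \right)} \right)}\right) = 144 \left(66 - \frac{16}{-5}\right) = 144 \left(66 - - \frac{16}{5}\right) = 144 \left(66 + \frac{16}{5}\right) = 144 \cdot \frac{346}{5} = \frac{49824}{5}$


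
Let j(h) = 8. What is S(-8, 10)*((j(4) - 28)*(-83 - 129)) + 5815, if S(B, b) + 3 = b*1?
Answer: 35495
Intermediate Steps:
S(B, b) = -3 + b (S(B, b) = -3 + b*1 = -3 + b)
S(-8, 10)*((j(4) - 28)*(-83 - 129)) + 5815 = (-3 + 10)*((8 - 28)*(-83 - 129)) + 5815 = 7*(-20*(-212)) + 5815 = 7*4240 + 5815 = 29680 + 5815 = 35495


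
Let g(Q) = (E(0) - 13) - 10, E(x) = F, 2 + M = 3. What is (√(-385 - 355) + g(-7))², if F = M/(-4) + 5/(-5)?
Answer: (97 - 8*I*√185)²/16 ≈ -151.94 - 1319.3*I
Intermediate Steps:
M = 1 (M = -2 + 3 = 1)
F = -5/4 (F = 1/(-4) + 5/(-5) = 1*(-¼) + 5*(-⅕) = -¼ - 1 = -5/4 ≈ -1.2500)
E(x) = -5/4
g(Q) = -97/4 (g(Q) = (-5/4 - 13) - 10 = -57/4 - 10 = -97/4)
(√(-385 - 355) + g(-7))² = (√(-385 - 355) - 97/4)² = (√(-740) - 97/4)² = (2*I*√185 - 97/4)² = (-97/4 + 2*I*√185)²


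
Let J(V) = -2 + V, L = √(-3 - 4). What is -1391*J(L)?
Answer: 2782 - 1391*I*√7 ≈ 2782.0 - 3680.2*I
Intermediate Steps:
L = I*√7 (L = √(-7) = I*√7 ≈ 2.6458*I)
-1391*J(L) = -1391*(-2 + I*√7) = 2782 - 1391*I*√7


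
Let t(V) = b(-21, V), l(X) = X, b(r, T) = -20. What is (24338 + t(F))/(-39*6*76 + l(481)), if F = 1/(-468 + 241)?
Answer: -24318/17303 ≈ -1.4054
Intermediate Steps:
F = -1/227 (F = 1/(-227) = -1/227 ≈ -0.0044053)
t(V) = -20
(24338 + t(F))/(-39*6*76 + l(481)) = (24338 - 20)/(-39*6*76 + 481) = 24318/(-234*76 + 481) = 24318/(-17784 + 481) = 24318/(-17303) = 24318*(-1/17303) = -24318/17303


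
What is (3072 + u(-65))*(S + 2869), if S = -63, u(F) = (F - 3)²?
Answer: 21594976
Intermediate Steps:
u(F) = (-3 + F)²
(3072 + u(-65))*(S + 2869) = (3072 + (-3 - 65)²)*(-63 + 2869) = (3072 + (-68)²)*2806 = (3072 + 4624)*2806 = 7696*2806 = 21594976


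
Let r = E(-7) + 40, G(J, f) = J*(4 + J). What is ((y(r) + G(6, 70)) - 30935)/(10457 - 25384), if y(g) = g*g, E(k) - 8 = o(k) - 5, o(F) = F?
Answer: 2689/1357 ≈ 1.9816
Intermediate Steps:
E(k) = 3 + k (E(k) = 8 + (k - 5) = 8 + (-5 + k) = 3 + k)
r = 36 (r = (3 - 7) + 40 = -4 + 40 = 36)
y(g) = g**2
((y(r) + G(6, 70)) - 30935)/(10457 - 25384) = ((36**2 + 6*(4 + 6)) - 30935)/(10457 - 25384) = ((1296 + 6*10) - 30935)/(-14927) = ((1296 + 60) - 30935)*(-1/14927) = (1356 - 30935)*(-1/14927) = -29579*(-1/14927) = 2689/1357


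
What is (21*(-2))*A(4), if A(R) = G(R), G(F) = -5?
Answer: 210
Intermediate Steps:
A(R) = -5
(21*(-2))*A(4) = (21*(-2))*(-5) = -42*(-5) = 210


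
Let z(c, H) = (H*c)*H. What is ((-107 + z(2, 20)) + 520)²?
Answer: 1471369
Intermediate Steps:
z(c, H) = c*H²
((-107 + z(2, 20)) + 520)² = ((-107 + 2*20²) + 520)² = ((-107 + 2*400) + 520)² = ((-107 + 800) + 520)² = (693 + 520)² = 1213² = 1471369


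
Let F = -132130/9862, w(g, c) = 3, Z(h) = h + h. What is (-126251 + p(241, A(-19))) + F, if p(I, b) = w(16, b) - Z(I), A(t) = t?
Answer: -624971695/4931 ≈ -1.2674e+5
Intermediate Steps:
Z(h) = 2*h
p(I, b) = 3 - 2*I
F = -66065/4931 (F = -132130*1/9862 = -66065/4931 ≈ -13.398)
(-126251 + p(241, A(-19))) + F = (-126251 + (3 - 2*241)) - 66065/4931 = (-126251 + (3 - 482)) - 66065/4931 = (-126251 - 479) - 66065/4931 = -126730 - 66065/4931 = -624971695/4931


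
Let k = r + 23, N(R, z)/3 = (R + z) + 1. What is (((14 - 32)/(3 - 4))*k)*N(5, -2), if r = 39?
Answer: 13392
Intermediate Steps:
N(R, z) = 3 + 3*R + 3*z (N(R, z) = 3*((R + z) + 1) = 3*(1 + R + z) = 3 + 3*R + 3*z)
k = 62 (k = 39 + 23 = 62)
(((14 - 32)/(3 - 4))*k)*N(5, -2) = (((14 - 32)/(3 - 4))*62)*(3 + 3*5 + 3*(-2)) = (-18/(-1)*62)*(3 + 15 - 6) = (-18*(-1)*62)*12 = (18*62)*12 = 1116*12 = 13392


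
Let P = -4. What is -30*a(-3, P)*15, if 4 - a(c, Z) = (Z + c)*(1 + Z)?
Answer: 7650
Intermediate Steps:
a(c, Z) = 4 - (1 + Z)*(Z + c) (a(c, Z) = 4 - (Z + c)*(1 + Z) = 4 - (1 + Z)*(Z + c))
-30*a(-3, P)*15 = -30*(4 - 1*(-4) - 1*(-3) - 1*(-4)² - 1*(-4)*(-3))*15 = -30*(4 + 4 + 3 - 1*16 - 12)*15 = -30*(4 + 4 + 3 - 16 - 12)*15 = -30*(-17)*15 = 510*15 = 7650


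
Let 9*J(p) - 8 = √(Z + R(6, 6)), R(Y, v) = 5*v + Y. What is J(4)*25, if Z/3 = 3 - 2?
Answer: 200/9 + 25*√39/9 ≈ 39.569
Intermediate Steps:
R(Y, v) = Y + 5*v
Z = 3 (Z = 3*(3 - 2) = 3*1 = 3)
J(p) = 8/9 + √39/9 (J(p) = 8/9 + √(3 + (6 + 5*6))/9 = 8/9 + √(3 + (6 + 30))/9 = 8/9 + √(3 + 36)/9 = 8/9 + √39/9)
J(4)*25 = (8/9 + √39/9)*25 = 200/9 + 25*√39/9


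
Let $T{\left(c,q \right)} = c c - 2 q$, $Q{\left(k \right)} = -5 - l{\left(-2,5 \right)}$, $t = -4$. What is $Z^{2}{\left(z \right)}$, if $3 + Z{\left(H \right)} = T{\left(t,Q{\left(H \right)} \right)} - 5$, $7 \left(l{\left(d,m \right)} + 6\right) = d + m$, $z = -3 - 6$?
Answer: $\frac{2304}{49} \approx 47.02$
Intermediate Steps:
$z = -9$ ($z = -3 - 6 = -9$)
$l{\left(d,m \right)} = -6 + \frac{d}{7} + \frac{m}{7}$ ($l{\left(d,m \right)} = -6 + \frac{d + m}{7} = -6 + \left(\frac{d}{7} + \frac{m}{7}\right) = -6 + \frac{d}{7} + \frac{m}{7}$)
$Q{\left(k \right)} = \frac{4}{7}$ ($Q{\left(k \right)} = -5 - \left(-6 + \frac{1}{7} \left(-2\right) + \frac{1}{7} \cdot 5\right) = -5 - \left(-6 - \frac{2}{7} + \frac{5}{7}\right) = -5 - - \frac{39}{7} = -5 + \frac{39}{7} = \frac{4}{7}$)
$T{\left(c,q \right)} = c^{2} - 2 q$
$Z{\left(H \right)} = \frac{48}{7}$ ($Z{\left(H \right)} = -3 + \left(\left(\left(-4\right)^{2} - \frac{8}{7}\right) - 5\right) = -3 + \left(\left(16 - \frac{8}{7}\right) - 5\right) = -3 + \left(\frac{104}{7} - 5\right) = -3 + \frac{69}{7} = \frac{48}{7}$)
$Z^{2}{\left(z \right)} = \left(\frac{48}{7}\right)^{2} = \frac{2304}{49}$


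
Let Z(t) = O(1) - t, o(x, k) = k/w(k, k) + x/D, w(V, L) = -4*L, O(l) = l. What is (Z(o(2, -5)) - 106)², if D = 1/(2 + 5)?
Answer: 225625/16 ≈ 14102.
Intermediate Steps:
D = ⅐ (D = 1/7 = ⅐ ≈ 0.14286)
o(x, k) = -¼ + 7*x (o(x, k) = k/((-4*k)) + x/(⅐) = k*(-1/(4*k)) + x*7 = -¼ + 7*x)
Z(t) = 1 - t
(Z(o(2, -5)) - 106)² = ((1 - (-¼ + 7*2)) - 106)² = ((1 - (-¼ + 14)) - 106)² = ((1 - 1*55/4) - 106)² = ((1 - 55/4) - 106)² = (-51/4 - 106)² = (-475/4)² = 225625/16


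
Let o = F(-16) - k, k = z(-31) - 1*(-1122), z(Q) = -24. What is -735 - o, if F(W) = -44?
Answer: 407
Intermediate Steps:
k = 1098 (k = -24 - 1*(-1122) = -24 + 1122 = 1098)
o = -1142 (o = -44 - 1*1098 = -44 - 1098 = -1142)
-735 - o = -735 - 1*(-1142) = -735 + 1142 = 407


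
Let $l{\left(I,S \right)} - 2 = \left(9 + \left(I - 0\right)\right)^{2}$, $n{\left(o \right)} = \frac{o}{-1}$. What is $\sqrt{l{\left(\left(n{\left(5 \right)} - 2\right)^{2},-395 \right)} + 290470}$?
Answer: $2 \sqrt{73459} \approx 542.07$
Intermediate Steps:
$n{\left(o \right)} = - o$ ($n{\left(o \right)} = o \left(-1\right) = - o$)
$l{\left(I,S \right)} = 2 + \left(9 + I\right)^{2}$ ($l{\left(I,S \right)} = 2 + \left(9 + \left(I - 0\right)\right)^{2} = 2 + \left(9 + \left(I + 0\right)\right)^{2} = 2 + \left(9 + I\right)^{2}$)
$\sqrt{l{\left(\left(n{\left(5 \right)} - 2\right)^{2},-395 \right)} + 290470} = \sqrt{\left(2 + \left(9 + \left(\left(-1\right) 5 - 2\right)^{2}\right)^{2}\right) + 290470} = \sqrt{\left(2 + \left(9 + \left(-5 - 2\right)^{2}\right)^{2}\right) + 290470} = \sqrt{\left(2 + \left(9 + \left(-7\right)^{2}\right)^{2}\right) + 290470} = \sqrt{\left(2 + \left(9 + 49\right)^{2}\right) + 290470} = \sqrt{\left(2 + 58^{2}\right) + 290470} = \sqrt{\left(2 + 3364\right) + 290470} = \sqrt{3366 + 290470} = \sqrt{293836} = 2 \sqrt{73459}$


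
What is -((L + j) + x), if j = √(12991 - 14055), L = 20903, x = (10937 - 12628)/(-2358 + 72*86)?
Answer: -80140411/3834 - 2*I*√266 ≈ -20903.0 - 32.619*I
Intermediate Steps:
x = -1691/3834 (x = -1691/(-2358 + 6192) = -1691/3834 ≈ -0.44105)
j = 2*I*√266 (j = √(-1064) = 2*I*√266 ≈ 32.619*I)
-((L + j) + x) = -((20903 + 2*I*√266) - 1691/3834) = -(80140411/3834 + 2*I*√266) = -80140411/3834 - 2*I*√266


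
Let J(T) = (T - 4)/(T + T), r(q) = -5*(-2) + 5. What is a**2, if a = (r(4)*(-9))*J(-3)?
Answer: 99225/4 ≈ 24806.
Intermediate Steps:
r(q) = 15 (r(q) = 10 + 5 = 15)
J(T) = (-4 + T)/(2*T) (J(T) = (-4 + T)/((2*T)) = (-4 + T)*(1/(2*T)) = (-4 + T)/(2*T))
a = -315/2 (a = (15*(-9))*((1/2)*(-4 - 3)/(-3)) = -135*(-1)*(-7)/(2*3) = -135*7/6 = -315/2 ≈ -157.50)
a**2 = (-315/2)**2 = 99225/4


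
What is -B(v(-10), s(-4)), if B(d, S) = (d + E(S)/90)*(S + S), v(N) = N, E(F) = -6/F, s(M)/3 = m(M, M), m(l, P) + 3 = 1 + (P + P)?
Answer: -8998/15 ≈ -599.87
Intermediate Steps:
m(l, P) = -2 + 2*P (m(l, P) = -3 + (1 + (P + P)) = -3 + (1 + 2*P) = -2 + 2*P)
s(M) = -6 + 6*M (s(M) = 3*(-2 + 2*M) = -6 + 6*M)
B(d, S) = 2*S*(d - 1/(15*S)) (B(d, S) = (d - 6/S/90)*(S + S) = (d - 6/S*(1/90))*(2*S) = (d - 1/(15*S))*(2*S) = 2*S*(d - 1/(15*S)))
-B(v(-10), s(-4)) = -(-2/15 + 2*(-6 + 6*(-4))*(-10)) = -(-2/15 + 2*(-6 - 24)*(-10)) = -(-2/15 + 2*(-30)*(-10)) = -(-2/15 + 600) = -1*8998/15 = -8998/15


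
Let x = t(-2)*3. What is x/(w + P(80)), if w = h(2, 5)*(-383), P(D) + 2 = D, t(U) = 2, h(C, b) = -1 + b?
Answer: -3/727 ≈ -0.0041265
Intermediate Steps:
P(D) = -2 + D
w = -1532 (w = (-1 + 5)*(-383) = 4*(-383) = -1532)
x = 6 (x = 2*3 = 6)
x/(w + P(80)) = 6/(-1532 + (-2 + 80)) = 6/(-1532 + 78) = 6/(-1454) = 6*(-1/1454) = -3/727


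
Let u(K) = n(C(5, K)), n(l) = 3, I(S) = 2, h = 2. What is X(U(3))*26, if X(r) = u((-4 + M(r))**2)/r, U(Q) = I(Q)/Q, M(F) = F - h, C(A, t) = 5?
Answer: 117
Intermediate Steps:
M(F) = -2 + F (M(F) = F - 1*2 = F - 2 = -2 + F)
U(Q) = 2/Q
u(K) = 3
X(r) = 3/r
X(U(3))*26 = (3/((2/3)))*26 = (3/((2*(1/3))))*26 = (3/(2/3))*26 = (3*(3/2))*26 = (9/2)*26 = 117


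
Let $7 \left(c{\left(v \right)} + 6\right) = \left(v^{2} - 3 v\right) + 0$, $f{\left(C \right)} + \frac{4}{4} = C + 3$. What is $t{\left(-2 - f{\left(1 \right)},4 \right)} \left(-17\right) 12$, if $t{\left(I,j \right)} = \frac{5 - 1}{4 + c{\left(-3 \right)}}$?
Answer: $-1428$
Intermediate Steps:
$f{\left(C \right)} = 2 + C$ ($f{\left(C \right)} = -1 + \left(C + 3\right) = -1 + \left(3 + C\right) = 2 + C$)
$c{\left(v \right)} = -6 - \frac{3 v}{7} + \frac{v^{2}}{7}$ ($c{\left(v \right)} = -6 + \frac{\left(v^{2} - 3 v\right) + 0}{7} = -6 + \frac{v^{2} - 3 v}{7} = -6 + \left(- \frac{3 v}{7} + \frac{v^{2}}{7}\right) = -6 - \frac{3 v}{7} + \frac{v^{2}}{7}$)
$t{\left(I,j \right)} = 7$ ($t{\left(I,j \right)} = \frac{5 - 1}{4 - \left(\frac{33}{7} - \frac{9}{7}\right)} = \frac{4}{4 + \left(-6 + \frac{9}{7} + \frac{1}{7} \cdot 9\right)} = \frac{4}{4 + \left(-6 + \frac{9}{7} + \frac{9}{7}\right)} = \frac{4}{4 - \frac{24}{7}} = \frac{4}{\frac{4}{7}} = 4 \cdot \frac{7}{4} = 7$)
$t{\left(-2 - f{\left(1 \right)},4 \right)} \left(-17\right) 12 = 7 \left(-17\right) 12 = \left(-119\right) 12 = -1428$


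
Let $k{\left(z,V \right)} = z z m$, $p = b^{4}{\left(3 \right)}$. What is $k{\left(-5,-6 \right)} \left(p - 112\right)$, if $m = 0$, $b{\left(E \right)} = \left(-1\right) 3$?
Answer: $0$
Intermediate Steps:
$b{\left(E \right)} = -3$
$p = 81$ ($p = \left(-3\right)^{4} = 81$)
$k{\left(z,V \right)} = 0$ ($k{\left(z,V \right)} = z z 0 = z^{2} \cdot 0 = 0$)
$k{\left(-5,-6 \right)} \left(p - 112\right) = 0 \left(81 - 112\right) = 0 \left(-31\right) = 0$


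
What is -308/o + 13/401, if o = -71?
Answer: 124431/28471 ≈ 4.3704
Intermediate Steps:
-308/o + 13/401 = -308/(-71) + 13/401 = -308*(-1/71) + 13*(1/401) = 308/71 + 13/401 = 124431/28471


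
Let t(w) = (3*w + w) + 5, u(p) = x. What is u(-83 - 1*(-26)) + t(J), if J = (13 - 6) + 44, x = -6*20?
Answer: 89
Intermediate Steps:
x = -120
u(p) = -120
J = 51 (J = 7 + 44 = 51)
t(w) = 5 + 4*w (t(w) = 4*w + 5 = 5 + 4*w)
u(-83 - 1*(-26)) + t(J) = -120 + (5 + 4*51) = -120 + (5 + 204) = -120 + 209 = 89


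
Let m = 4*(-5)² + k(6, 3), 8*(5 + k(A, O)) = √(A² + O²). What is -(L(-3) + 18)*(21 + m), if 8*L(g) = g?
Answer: -4089/2 - 423*√5/64 ≈ -2059.3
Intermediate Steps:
L(g) = g/8
k(A, O) = -5 + √(A² + O²)/8
m = 95 + 3*√5/8 (m = 4*(-5)² + (-5 + √(6² + 3²)/8) = 4*25 + (-5 + √(36 + 9)/8) = 100 + (-5 + √45/8) = 100 + (-5 + (3*√5)/8) = 100 + (-5 + 3*√5/8) = 95 + 3*√5/8 ≈ 95.839)
-(L(-3) + 18)*(21 + m) = -((⅛)*(-3) + 18)*(21 + (95 + 3*√5/8)) = -(-3/8 + 18)*(116 + 3*√5/8) = -141*(116 + 3*√5/8)/8 = -(4089/2 + 423*√5/64) = -4089/2 - 423*√5/64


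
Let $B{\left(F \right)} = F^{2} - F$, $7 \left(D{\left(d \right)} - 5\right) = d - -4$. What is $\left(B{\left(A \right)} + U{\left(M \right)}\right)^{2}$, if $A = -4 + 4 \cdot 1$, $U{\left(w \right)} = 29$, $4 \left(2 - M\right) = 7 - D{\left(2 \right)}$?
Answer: $841$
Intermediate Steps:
$D{\left(d \right)} = \frac{39}{7} + \frac{d}{7}$ ($D{\left(d \right)} = 5 + \frac{d - -4}{7} = 5 + \frac{d + 4}{7} = 5 + \frac{4 + d}{7} = 5 + \left(\frac{4}{7} + \frac{d}{7}\right) = \frac{39}{7} + \frac{d}{7}$)
$M = \frac{12}{7}$ ($M = 2 - \frac{7 - \left(\frac{39}{7} + \frac{1}{7} \cdot 2\right)}{4} = 2 - \frac{7 - \left(\frac{39}{7} + \frac{2}{7}\right)}{4} = 2 - \frac{7 - \frac{41}{7}}{4} = 2 - \frac{2}{7} = \frac{12}{7} \approx 1.7143$)
$A = 0$ ($A = -4 + 4 = 0$)
$\left(B{\left(A \right)} + U{\left(M \right)}\right)^{2} = \left(0 \left(-1 + 0\right) + 29\right)^{2} = \left(0 \left(-1\right) + 29\right)^{2} = \left(0 + 29\right)^{2} = 29^{2} = 841$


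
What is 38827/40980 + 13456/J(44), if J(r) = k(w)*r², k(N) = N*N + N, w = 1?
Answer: 21930157/4958580 ≈ 4.4227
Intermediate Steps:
k(N) = N + N² (k(N) = N² + N = N + N²)
J(r) = 2*r² (J(r) = (1*(1 + 1))*r² = (1*2)*r² = 2*r²)
38827/40980 + 13456/J(44) = 38827/40980 + 13456/((2*44²)) = 38827*(1/40980) + 13456/((2*1936)) = 38827/40980 + 13456/3872 = 38827/40980 + 13456*(1/3872) = 38827/40980 + 841/242 = 21930157/4958580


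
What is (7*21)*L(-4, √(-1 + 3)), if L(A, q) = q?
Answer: 147*√2 ≈ 207.89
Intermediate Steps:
(7*21)*L(-4, √(-1 + 3)) = (7*21)*√(-1 + 3) = 147*√2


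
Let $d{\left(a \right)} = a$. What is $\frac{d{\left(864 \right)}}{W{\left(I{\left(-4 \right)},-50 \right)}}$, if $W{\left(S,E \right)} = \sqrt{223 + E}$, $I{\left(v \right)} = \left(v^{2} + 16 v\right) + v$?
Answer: $\frac{864 \sqrt{173}}{173} \approx 65.689$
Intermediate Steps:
$I{\left(v \right)} = v^{2} + 17 v$
$\frac{d{\left(864 \right)}}{W{\left(I{\left(-4 \right)},-50 \right)}} = \frac{864}{\sqrt{223 - 50}} = \frac{864}{\sqrt{173}} = 864 \frac{\sqrt{173}}{173} = \frac{864 \sqrt{173}}{173}$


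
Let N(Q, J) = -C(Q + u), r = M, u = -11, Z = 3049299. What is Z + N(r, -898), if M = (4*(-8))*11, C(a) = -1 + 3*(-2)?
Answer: 3049306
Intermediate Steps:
C(a) = -7 (C(a) = -1 - 6 = -7)
M = -352 (M = -32*11 = -352)
r = -352
N(Q, J) = 7 (N(Q, J) = -1*(-7) = 7)
Z + N(r, -898) = 3049299 + 7 = 3049306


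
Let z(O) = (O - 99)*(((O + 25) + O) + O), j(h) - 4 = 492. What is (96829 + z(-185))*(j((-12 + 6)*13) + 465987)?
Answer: 115384103567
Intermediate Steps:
j(h) = 496 (j(h) = 4 + 492 = 496)
z(O) = (-99 + O)*(25 + 3*O) (z(O) = (-99 + O)*(((25 + O) + O) + O) = (-99 + O)*((25 + 2*O) + O) = (-99 + O)*(25 + 3*O))
(96829 + z(-185))*(j((-12 + 6)*13) + 465987) = (96829 + (-2475 - 272*(-185) + 3*(-185)**2))*(496 + 465987) = (96829 + (-2475 + 50320 + 3*34225))*466483 = (96829 + (-2475 + 50320 + 102675))*466483 = (96829 + 150520)*466483 = 247349*466483 = 115384103567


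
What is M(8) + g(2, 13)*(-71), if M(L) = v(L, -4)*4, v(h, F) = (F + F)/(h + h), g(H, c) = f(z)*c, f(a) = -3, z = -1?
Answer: 2767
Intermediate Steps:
g(H, c) = -3*c
v(h, F) = F/h (v(h, F) = (2*F)/((2*h)) = (2*F)*(1/(2*h)) = F/h)
M(L) = -16/L (M(L) = -4/L*4 = -16/L)
M(8) + g(2, 13)*(-71) = -16/8 - 3*13*(-71) = -16*⅛ - 39*(-71) = -2 + 2769 = 2767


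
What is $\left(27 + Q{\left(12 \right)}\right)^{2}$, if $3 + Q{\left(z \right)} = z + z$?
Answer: $2304$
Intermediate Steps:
$Q{\left(z \right)} = -3 + 2 z$ ($Q{\left(z \right)} = -3 + \left(z + z\right) = -3 + 2 z$)
$\left(27 + Q{\left(12 \right)}\right)^{2} = \left(27 + \left(-3 + 2 \cdot 12\right)\right)^{2} = \left(27 + \left(-3 + 24\right)\right)^{2} = \left(27 + 21\right)^{2} = 48^{2} = 2304$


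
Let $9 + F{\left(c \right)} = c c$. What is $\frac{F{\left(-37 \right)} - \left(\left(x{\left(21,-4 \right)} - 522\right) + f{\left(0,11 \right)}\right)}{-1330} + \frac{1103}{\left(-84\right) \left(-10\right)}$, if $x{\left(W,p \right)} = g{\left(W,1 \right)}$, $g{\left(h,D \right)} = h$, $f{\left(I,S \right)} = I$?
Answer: $- \frac{275}{3192} \approx -0.086153$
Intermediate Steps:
$x{\left(W,p \right)} = W$
$F{\left(c \right)} = -9 + c^{2}$ ($F{\left(c \right)} = -9 + c c = -9 + c^{2}$)
$\frac{F{\left(-37 \right)} - \left(\left(x{\left(21,-4 \right)} - 522\right) + f{\left(0,11 \right)}\right)}{-1330} + \frac{1103}{\left(-84\right) \left(-10\right)} = \frac{\left(-9 + \left(-37\right)^{2}\right) - \left(\left(21 - 522\right) + 0\right)}{-1330} + \frac{1103}{\left(-84\right) \left(-10\right)} = \left(\left(-9 + 1369\right) - \left(-501 + 0\right)\right) \left(- \frac{1}{1330}\right) + \frac{1103}{840} = \left(1360 - -501\right) \left(- \frac{1}{1330}\right) + 1103 \cdot \frac{1}{840} = \left(1360 + 501\right) \left(- \frac{1}{1330}\right) + \frac{1103}{840} = 1861 \left(- \frac{1}{1330}\right) + \frac{1103}{840} = - \frac{1861}{1330} + \frac{1103}{840} = - \frac{275}{3192}$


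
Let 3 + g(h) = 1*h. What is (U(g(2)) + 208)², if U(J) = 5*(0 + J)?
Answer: 41209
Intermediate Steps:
g(h) = -3 + h (g(h) = -3 + 1*h = -3 + h)
U(J) = 5*J
(U(g(2)) + 208)² = (5*(-3 + 2) + 208)² = (5*(-1) + 208)² = (-5 + 208)² = 203² = 41209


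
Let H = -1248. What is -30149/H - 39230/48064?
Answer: 10938457/468624 ≈ 23.342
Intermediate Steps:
-30149/H - 39230/48064 = -30149/(-1248) - 39230/48064 = -30149*(-1/1248) - 39230*1/48064 = 30149/1248 - 19615/24032 = 10938457/468624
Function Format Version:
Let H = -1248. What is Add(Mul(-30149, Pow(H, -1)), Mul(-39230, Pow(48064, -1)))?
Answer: Rational(10938457, 468624) ≈ 23.342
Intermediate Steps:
Add(Mul(-30149, Pow(H, -1)), Mul(-39230, Pow(48064, -1))) = Add(Mul(-30149, Pow(-1248, -1)), Mul(-39230, Pow(48064, -1))) = Add(Mul(-30149, Rational(-1, 1248)), Mul(-39230, Rational(1, 48064))) = Add(Rational(30149, 1248), Rational(-19615, 24032)) = Rational(10938457, 468624)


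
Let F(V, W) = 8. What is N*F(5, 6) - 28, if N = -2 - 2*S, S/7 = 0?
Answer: -44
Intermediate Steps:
S = 0 (S = 7*0 = 0)
N = -2 (N = -2 - 2*0 = -2 + 0 = -2)
N*F(5, 6) - 28 = -2*8 - 28 = -16 - 28 = -44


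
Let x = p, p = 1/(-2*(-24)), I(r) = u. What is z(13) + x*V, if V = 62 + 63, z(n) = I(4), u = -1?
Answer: 77/48 ≈ 1.6042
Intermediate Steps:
I(r) = -1
z(n) = -1
p = 1/48 ≈ 0.020833
x = 1/48 ≈ 0.020833
V = 125
z(13) + x*V = -1 + (1/48)*125 = -1 + 125/48 = 77/48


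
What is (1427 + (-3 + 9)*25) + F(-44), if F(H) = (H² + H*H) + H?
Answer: 5405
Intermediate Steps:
F(H) = H + 2*H² (F(H) = (H² + H²) + H = 2*H² + H = H + 2*H²)
(1427 + (-3 + 9)*25) + F(-44) = (1427 + (-3 + 9)*25) - 44*(1 + 2*(-44)) = (1427 + 6*25) - 44*(1 - 88) = (1427 + 150) - 44*(-87) = 1577 + 3828 = 5405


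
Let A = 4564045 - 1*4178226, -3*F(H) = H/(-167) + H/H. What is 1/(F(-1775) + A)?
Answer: 501/193293377 ≈ 2.5919e-6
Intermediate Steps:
F(H) = -1/3 + H/501 (F(H) = -(H/(-167) + H/H)/3 = -(H*(-1/167) + 1)/3 = -(-H/167 + 1)/3 = -(1 - H/167)/3 = -1/3 + H/501)
A = 385819 (A = 4564045 - 4178226 = 385819)
1/(F(-1775) + A) = 1/((-1/3 + (1/501)*(-1775)) + 385819) = 1/((-1/3 - 1775/501) + 385819) = 1/(-1942/501 + 385819) = 1/(193293377/501) = 501/193293377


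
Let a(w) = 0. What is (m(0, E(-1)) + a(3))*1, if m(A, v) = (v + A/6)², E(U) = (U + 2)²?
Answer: 1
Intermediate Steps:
E(U) = (2 + U)²
m(A, v) = (v + A/6)² (m(A, v) = (v + A*(⅙))² = (v + A/6)²)
(m(0, E(-1)) + a(3))*1 = ((0 + 6*(2 - 1)²)²/36 + 0)*1 = ((0 + 6*1²)²/36 + 0)*1 = ((0 + 6*1)²/36 + 0)*1 = ((0 + 6)²/36 + 0)*1 = ((1/36)*6² + 0)*1 = ((1/36)*36 + 0)*1 = (1 + 0)*1 = 1*1 = 1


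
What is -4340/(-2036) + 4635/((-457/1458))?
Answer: -3439239625/232613 ≈ -14785.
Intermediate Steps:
-4340/(-2036) + 4635/((-457/1458)) = -4340*(-1/2036) + 4635/((-457*1/1458)) = 1085/509 + 4635/(-457/1458) = 1085/509 + 4635*(-1458/457) = 1085/509 - 6757830/457 = -3439239625/232613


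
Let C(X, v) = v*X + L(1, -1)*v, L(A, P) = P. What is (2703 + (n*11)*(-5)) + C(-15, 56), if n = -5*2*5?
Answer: 4557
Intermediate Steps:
n = -50 (n = -10*5 = -50)
C(X, v) = -v + X*v (C(X, v) = v*X - v = X*v - v = -v + X*v)
(2703 + (n*11)*(-5)) + C(-15, 56) = (2703 - 50*11*(-5)) + 56*(-1 - 15) = (2703 - 550*(-5)) + 56*(-16) = (2703 + 2750) - 896 = 5453 - 896 = 4557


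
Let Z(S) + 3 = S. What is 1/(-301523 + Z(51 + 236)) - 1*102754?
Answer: -30953512207/301239 ≈ -1.0275e+5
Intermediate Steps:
Z(S) = -3 + S
1/(-301523 + Z(51 + 236)) - 1*102754 = 1/(-301523 + (-3 + (51 + 236))) - 1*102754 = 1/(-301523 + (-3 + 287)) - 102754 = 1/(-301523 + 284) - 102754 = 1/(-301239) - 102754 = -1/301239 - 102754 = -30953512207/301239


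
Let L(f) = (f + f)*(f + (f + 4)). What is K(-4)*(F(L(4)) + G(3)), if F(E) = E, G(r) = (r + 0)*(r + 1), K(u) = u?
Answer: -432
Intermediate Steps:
L(f) = 2*f*(4 + 2*f) (L(f) = (2*f)*(f + (4 + f)) = (2*f)*(4 + 2*f) = 2*f*(4 + 2*f))
G(r) = r*(1 + r)
K(-4)*(F(L(4)) + G(3)) = -4*(4*4*(2 + 4) + 3*(1 + 3)) = -4*(4*4*6 + 3*4) = -4*(96 + 12) = -4*108 = -432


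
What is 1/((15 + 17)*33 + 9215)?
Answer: 1/10271 ≈ 9.7362e-5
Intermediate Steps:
1/((15 + 17)*33 + 9215) = 1/(32*33 + 9215) = 1/(1056 + 9215) = 1/10271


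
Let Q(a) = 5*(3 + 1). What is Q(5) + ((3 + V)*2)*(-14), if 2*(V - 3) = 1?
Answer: -162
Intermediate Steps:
V = 7/2 (V = 3 + (1/2)*1 = 3 + 1/2 = 7/2 ≈ 3.5000)
Q(a) = 20 (Q(a) = 5*4 = 20)
Q(5) + ((3 + V)*2)*(-14) = 20 + ((3 + 7/2)*2)*(-14) = 20 + ((13/2)*2)*(-14) = 20 + 13*(-14) = 20 - 182 = -162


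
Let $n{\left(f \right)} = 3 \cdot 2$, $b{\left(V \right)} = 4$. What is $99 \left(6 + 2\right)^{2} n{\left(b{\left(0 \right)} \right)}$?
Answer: $38016$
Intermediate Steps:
$n{\left(f \right)} = 6$
$99 \left(6 + 2\right)^{2} n{\left(b{\left(0 \right)} \right)} = 99 \left(6 + 2\right)^{2} \cdot 6 = 99 \cdot 8^{2} \cdot 6 = 99 \cdot 64 \cdot 6 = 6336 \cdot 6 = 38016$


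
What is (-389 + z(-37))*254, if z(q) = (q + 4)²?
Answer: 177800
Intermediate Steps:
z(q) = (4 + q)²
(-389 + z(-37))*254 = (-389 + (4 - 37)²)*254 = (-389 + (-33)²)*254 = (-389 + 1089)*254 = 700*254 = 177800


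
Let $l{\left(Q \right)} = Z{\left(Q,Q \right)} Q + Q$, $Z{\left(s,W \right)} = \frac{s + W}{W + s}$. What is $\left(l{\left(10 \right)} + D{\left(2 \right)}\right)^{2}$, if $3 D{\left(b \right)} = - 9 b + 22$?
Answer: $\frac{4096}{9} \approx 455.11$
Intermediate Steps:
$Z{\left(s,W \right)} = 1$ ($Z{\left(s,W \right)} = \frac{W + s}{W + s} = 1$)
$D{\left(b \right)} = \frac{22}{3} - 3 b$ ($D{\left(b \right)} = \frac{- 9 b + 22}{3} = \frac{22 - 9 b}{3} = \frac{22}{3} - 3 b$)
$l{\left(Q \right)} = 2 Q$ ($l{\left(Q \right)} = 1 Q + Q = Q + Q = 2 Q$)
$\left(l{\left(10 \right)} + D{\left(2 \right)}\right)^{2} = \left(2 \cdot 10 + \left(\frac{22}{3} - 6\right)\right)^{2} = \left(20 + \left(\frac{22}{3} - 6\right)\right)^{2} = \left(20 + \frac{4}{3}\right)^{2} = \left(\frac{64}{3}\right)^{2} = \frac{4096}{9}$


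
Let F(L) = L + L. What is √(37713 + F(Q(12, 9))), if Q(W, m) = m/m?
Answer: √37715 ≈ 194.20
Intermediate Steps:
Q(W, m) = 1
F(L) = 2*L
√(37713 + F(Q(12, 9))) = √(37713 + 2*1) = √(37713 + 2) = √37715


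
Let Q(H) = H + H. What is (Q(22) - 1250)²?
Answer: 1454436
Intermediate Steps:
Q(H) = 2*H
(Q(22) - 1250)² = (2*22 - 1250)² = (44 - 1250)² = (-1206)² = 1454436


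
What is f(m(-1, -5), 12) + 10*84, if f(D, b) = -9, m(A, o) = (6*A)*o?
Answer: 831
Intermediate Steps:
m(A, o) = 6*A*o
f(m(-1, -5), 12) + 10*84 = -9 + 10*84 = -9 + 840 = 831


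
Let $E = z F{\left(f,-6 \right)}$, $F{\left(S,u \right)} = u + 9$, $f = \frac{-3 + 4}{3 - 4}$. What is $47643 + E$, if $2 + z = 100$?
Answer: $47937$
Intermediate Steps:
$z = 98$ ($z = -2 + 100 = 98$)
$f = -1$ ($f = 1 \frac{1}{-1} = 1 \left(-1\right) = -1$)
$F{\left(S,u \right)} = 9 + u$
$E = 294$ ($E = 98 \left(9 - 6\right) = 98 \cdot 3 = 294$)
$47643 + E = 47643 + 294 = 47937$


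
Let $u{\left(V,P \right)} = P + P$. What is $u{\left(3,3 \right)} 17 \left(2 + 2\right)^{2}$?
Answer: $1632$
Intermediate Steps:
$u{\left(V,P \right)} = 2 P$
$u{\left(3,3 \right)} 17 \left(2 + 2\right)^{2} = 2 \cdot 3 \cdot 17 \left(2 + 2\right)^{2} = 6 \cdot 17 \cdot 4^{2} = 102 \cdot 16 = 1632$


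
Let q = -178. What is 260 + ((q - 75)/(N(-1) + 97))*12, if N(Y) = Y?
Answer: 1827/8 ≈ 228.38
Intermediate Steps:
260 + ((q - 75)/(N(-1) + 97))*12 = 260 + ((-178 - 75)/(-1 + 97))*12 = 260 - 253/96*12 = 260 - 253/8 = 1827/8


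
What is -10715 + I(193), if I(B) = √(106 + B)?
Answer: -10715 + √299 ≈ -10698.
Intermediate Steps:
-10715 + I(193) = -10715 + √(106 + 193) = -10715 + √299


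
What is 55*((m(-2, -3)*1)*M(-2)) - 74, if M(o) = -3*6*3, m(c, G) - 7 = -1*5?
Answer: -6014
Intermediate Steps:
m(c, G) = 2 (m(c, G) = 7 - 1*5 = 7 - 5 = 2)
M(o) = -54 (M(o) = -18*3 = -54)
55*((m(-2, -3)*1)*M(-2)) - 74 = 55*((2*1)*(-54)) - 74 = 55*(2*(-54)) - 74 = 55*(-108) - 74 = -5940 - 74 = -6014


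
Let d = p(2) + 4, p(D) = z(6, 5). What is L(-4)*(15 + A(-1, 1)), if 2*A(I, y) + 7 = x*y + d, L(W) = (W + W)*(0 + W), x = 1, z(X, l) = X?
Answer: 544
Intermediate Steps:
p(D) = 6
d = 10 (d = 6 + 4 = 10)
L(W) = 2*W² (L(W) = (2*W)*W = 2*W²)
A(I, y) = 3/2 + y/2 (A(I, y) = -7/2 + (1*y + 10)/2 = -7/2 + (y + 10)/2 = -7/2 + (10 + y)/2 = -7/2 + (5 + y/2) = 3/2 + y/2)
L(-4)*(15 + A(-1, 1)) = (2*(-4)²)*(15 + (3/2 + (½)*1)) = (2*16)*(15 + (3/2 + ½)) = 32*(15 + 2) = 32*17 = 544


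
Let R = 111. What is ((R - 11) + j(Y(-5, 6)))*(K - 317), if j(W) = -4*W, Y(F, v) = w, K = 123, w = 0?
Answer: -19400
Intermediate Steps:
Y(F, v) = 0
((R - 11) + j(Y(-5, 6)))*(K - 317) = ((111 - 11) - 4*0)*(123 - 317) = (100 + 0)*(-194) = 100*(-194) = -19400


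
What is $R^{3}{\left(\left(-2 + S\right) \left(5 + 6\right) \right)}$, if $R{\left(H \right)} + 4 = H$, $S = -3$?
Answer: $-205379$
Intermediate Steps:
$R{\left(H \right)} = -4 + H$
$R^{3}{\left(\left(-2 + S\right) \left(5 + 6\right) \right)} = \left(-4 + \left(-2 - 3\right) \left(5 + 6\right)\right)^{3} = \left(-4 - 55\right)^{3} = \left(-59\right)^{3} = -205379$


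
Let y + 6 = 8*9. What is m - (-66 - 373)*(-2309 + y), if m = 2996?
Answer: -981681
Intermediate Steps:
y = 66 (y = -6 + 8*9 = -6 + 72 = 66)
m - (-66 - 373)*(-2309 + y) = 2996 - (-66 - 373)*(-2309 + 66) = 2996 - (-439)*(-2243) = 2996 - 1*984677 = 2996 - 984677 = -981681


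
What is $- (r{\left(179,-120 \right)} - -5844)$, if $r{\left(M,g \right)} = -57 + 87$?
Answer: $-5874$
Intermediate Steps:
$r{\left(M,g \right)} = 30$
$- (r{\left(179,-120 \right)} - -5844) = - (30 - -5844) = - (30 + 5844) = \left(-1\right) 5874 = -5874$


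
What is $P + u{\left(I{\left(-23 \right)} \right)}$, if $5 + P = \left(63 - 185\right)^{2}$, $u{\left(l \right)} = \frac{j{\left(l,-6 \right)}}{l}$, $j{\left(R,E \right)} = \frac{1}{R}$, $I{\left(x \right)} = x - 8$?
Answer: $\frac{14298720}{961} \approx 14879.0$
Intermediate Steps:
$I{\left(x \right)} = -8 + x$ ($I{\left(x \right)} = x - 8 = -8 + x$)
$u{\left(l \right)} = \frac{1}{l^{2}}$ ($u{\left(l \right)} = \frac{1}{l l} = \frac{1}{l^{2}}$)
$P = 14879$ ($P = -5 + \left(63 - 185\right)^{2} = -5 + \left(-122\right)^{2} = -5 + 14884 = 14879$)
$P + u{\left(I{\left(-23 \right)} \right)} = 14879 + \frac{1}{\left(-8 - 23\right)^{2}} = 14879 + \frac{1}{961} = \frac{14298720}{961}$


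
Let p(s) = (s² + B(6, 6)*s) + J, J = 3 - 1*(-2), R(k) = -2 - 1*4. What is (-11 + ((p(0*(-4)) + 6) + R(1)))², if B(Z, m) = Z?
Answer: 36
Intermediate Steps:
R(k) = -6 (R(k) = -2 - 4 = -6)
J = 5 (J = 3 + 2 = 5)
p(s) = 5 + s² + 6*s (p(s) = (s² + 6*s) + 5 = 5 + s² + 6*s)
(-11 + ((p(0*(-4)) + 6) + R(1)))² = (-11 + (((5 + (0*(-4))² + 6*(0*(-4))) + 6) - 6))² = (-11 + (((5 + 0² + 6*0) + 6) - 6))² = (-11 + (((5 + 0 + 0) + 6) - 6))² = (-11 + ((5 + 6) - 6))² = (-11 + (11 - 6))² = (-11 + 5)² = (-6)² = 36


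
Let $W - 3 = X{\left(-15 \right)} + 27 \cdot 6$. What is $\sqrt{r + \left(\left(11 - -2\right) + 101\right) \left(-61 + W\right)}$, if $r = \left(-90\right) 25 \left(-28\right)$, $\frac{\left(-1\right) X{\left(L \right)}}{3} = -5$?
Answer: $\sqrt{76566} \approx 276.71$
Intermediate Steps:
$X{\left(L \right)} = 15$ ($X{\left(L \right)} = \left(-3\right) \left(-5\right) = 15$)
$W = 180$ ($W = 3 + \left(15 + 27 \cdot 6\right) = 3 + \left(15 + 162\right) = 3 + 177 = 180$)
$r = 63000$ ($r = \left(-2250\right) \left(-28\right) = 63000$)
$\sqrt{r + \left(\left(11 - -2\right) + 101\right) \left(-61 + W\right)} = \sqrt{63000 + \left(\left(11 - -2\right) + 101\right) \left(-61 + 180\right)} = \sqrt{63000 + \left(\left(11 + 2\right) + 101\right) 119} = \sqrt{63000 + \left(13 + 101\right) 119} = \sqrt{63000 + 114 \cdot 119} = \sqrt{63000 + 13566} = \sqrt{76566}$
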